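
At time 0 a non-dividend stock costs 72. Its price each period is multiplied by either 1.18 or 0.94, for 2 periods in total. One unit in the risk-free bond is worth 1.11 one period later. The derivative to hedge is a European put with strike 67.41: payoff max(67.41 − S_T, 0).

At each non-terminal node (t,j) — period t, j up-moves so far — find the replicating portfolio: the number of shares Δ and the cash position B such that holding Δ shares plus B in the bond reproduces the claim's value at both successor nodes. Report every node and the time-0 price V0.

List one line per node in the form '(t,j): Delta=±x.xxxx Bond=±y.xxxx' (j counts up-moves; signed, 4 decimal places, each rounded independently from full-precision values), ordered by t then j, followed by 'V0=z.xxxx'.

(0,0): Delta=-0.0576 Bond=4.4121
(1,0): Delta=-0.2334 Bond=16.7911
(1,1): Delta=0.0000 Bond=0.0000
V0=0.2617

Since d<R<u, set p* = (R−d)/(u−d) = 0.7083; price each node as the discounted p*-expectation of its children.
Terminal values V(2,·): V(2,0)=3.7908, V(2,1)=0.0000, V(2,2)=0.0000
(1,0): S=67.6800. Δ = (V_up−V_dn)/(S_up−S_dn) = (0.0000−3.7908)/(79.8624−63.6192) = -0.2334. V = [p*·0.0000 + (1−p*)·3.7908]/1.11 = 0.9961. B = V − Δ·S = 16.7911.
(1,1): S=84.9600. Δ = (V_up−V_dn)/(S_up−S_dn) = (0.0000−0.0000)/(100.2528−79.8624) = 0.0000. V = [p*·0.0000 + (1−p*)·0.0000]/1.11 = 0.0000. B = V − Δ·S = 0.0000.
(0,0): S=72.0000. Δ = (V_up−V_dn)/(S_up−S_dn) = (0.0000−0.9961)/(84.9600−67.6800) = -0.0576. V = [p*·0.0000 + (1−p*)·0.9961]/1.11 = 0.2617. B = V − Δ·S = 4.4121.
Each (Δ,B) replicates both successor values, so the strategy is self-financing and V0 is arbitrage-free.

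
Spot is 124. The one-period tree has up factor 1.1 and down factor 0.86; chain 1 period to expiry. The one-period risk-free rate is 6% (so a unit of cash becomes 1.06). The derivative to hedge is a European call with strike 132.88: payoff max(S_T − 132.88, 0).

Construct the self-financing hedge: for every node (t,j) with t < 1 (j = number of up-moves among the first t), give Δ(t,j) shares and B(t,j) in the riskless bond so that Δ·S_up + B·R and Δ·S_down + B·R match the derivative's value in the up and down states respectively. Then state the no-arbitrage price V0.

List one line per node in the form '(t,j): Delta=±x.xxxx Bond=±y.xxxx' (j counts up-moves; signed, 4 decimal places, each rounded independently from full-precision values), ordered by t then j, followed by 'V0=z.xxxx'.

(0,0): Delta=0.1183 Bond=-11.8994
V0=2.7673

No-arbitrage ⇒ martingale measure with p* = (R−d)/(u−d) = 0.8333.
Terminal values V(1,·): V(1,0)=0.0000, V(1,1)=3.5200
  t=0,j=0: stock 124.0000 → up 136.4000 (V=3.5200), down 106.6400 (V=0.0000). Price 2.7673; hedge Δ=0.1183, bond B=-11.8994.
Root portfolio cost Δ·124+B reproduces V0=2.7673.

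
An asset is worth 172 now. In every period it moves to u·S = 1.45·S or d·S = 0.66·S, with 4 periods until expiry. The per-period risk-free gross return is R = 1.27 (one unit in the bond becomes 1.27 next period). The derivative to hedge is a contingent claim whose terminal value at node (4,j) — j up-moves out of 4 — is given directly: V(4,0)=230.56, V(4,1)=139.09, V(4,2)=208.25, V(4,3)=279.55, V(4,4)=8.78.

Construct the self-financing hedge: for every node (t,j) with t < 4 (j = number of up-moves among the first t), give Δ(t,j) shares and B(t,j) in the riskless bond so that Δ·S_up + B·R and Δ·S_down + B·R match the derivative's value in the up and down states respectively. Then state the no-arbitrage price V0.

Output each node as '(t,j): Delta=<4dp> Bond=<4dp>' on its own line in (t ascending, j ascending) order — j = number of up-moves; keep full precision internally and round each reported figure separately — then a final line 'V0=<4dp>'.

Since d<R<u, set p* = (R−d)/(u−d) = 0.7722; price each node as the discounted p*-expectation of its children.
Terminal values V(4,·): V(4,0)=230.5600, V(4,1)=139.0900, V(4,2)=208.2500, V(4,3)=279.5500, V(4,4)=8.7800
(3,0): S=49.4493. Δ = (V_up−V_dn)/(S_up−S_dn) = (139.0900−230.5600)/(71.7015−32.6365) = -2.3415. V = [p*·139.0900 + (1−p*)·230.5600]/1.27 = 125.9301. B = V − Δ·S = 241.7149.
(3,1): S=108.6386. Δ = (V_up−V_dn)/(S_up−S_dn) = (208.2500−139.0900)/(157.5260−71.7015) = 0.8058. V = [p*·208.2500 + (1−p*)·139.0900]/1.27 = 151.5685. B = V − Δ·S = 64.0242.
(3,2): S=238.6758. Δ = (V_up−V_dn)/(S_up−S_dn) = (279.5500−208.2500)/(346.0799−157.5260) = 0.3781. V = [p*·279.5500 + (1−p*)·208.2500]/1.27 = 207.3263. B = V − Δ·S = 117.0732.
(3,3): S=524.3635. Δ = (V_up−V_dn)/(S_up−S_dn) = (8.7800−279.5500)/(760.3271−346.0799) = -0.6536. V = [p*·8.7800 + (1−p*)·279.5500]/1.27 = 55.4917. B = V − Δ·S = 398.2385.
(2,0): S=74.9232. Δ = (V_up−V_dn)/(S_up−S_dn) = (151.5685−125.9301)/(108.6386−49.4493) = 0.4332. V = [p*·151.5685 + (1−p*)·125.9301]/1.27 = 114.7456. B = V − Δ·S = 82.2919.
(2,1): S=164.6040. Δ = (V_up−V_dn)/(S_up−S_dn) = (207.3263−151.5685)/(238.6758−108.6386) = 0.4288. V = [p*·207.3263 + (1−p*)·151.5685]/1.27 = 153.2457. B = V − Δ·S = 82.6662.
(2,2): S=361.6300. Δ = (V_up−V_dn)/(S_up−S_dn) = (55.4917−207.3263)/(524.3635−238.6758) = -0.5315. V = [p*·55.4917 + (1−p*)·207.3263]/1.27 = 70.9346. B = V − Δ·S = 263.1303.
(1,0): S=113.5200. Δ = (V_up−V_dn)/(S_up−S_dn) = (153.2457−114.7456)/(164.6040−74.9232) = 0.4293. V = [p*·153.2457 + (1−p*)·114.7456]/1.27 = 113.7587. B = V − Δ·S = 65.0243.
(1,1): S=249.4000. Δ = (V_up−V_dn)/(S_up−S_dn) = (70.9346−153.2457)/(361.6300−164.6040) = -0.4178. V = [p*·70.9346 + (1−p*)·153.2457]/1.27 = 70.6213. B = V − Δ·S = 174.8125.
(0,0): S=172.0000. Δ = (V_up−V_dn)/(S_up−S_dn) = (70.6213−113.7587)/(249.4000−113.5200) = -0.3175. V = [p*·70.6213 + (1−p*)·113.7587]/1.27 = 63.3465. B = V − Δ·S = 117.9508.
Self-financing check: at every node Δ·S+B equals the discounted successor values.

(0,0): Delta=-0.3175 Bond=117.9508
(1,0): Delta=0.4293 Bond=65.0243
(1,1): Delta=-0.4178 Bond=174.8125
(2,0): Delta=0.4332 Bond=82.2919
(2,1): Delta=0.4288 Bond=82.6662
(2,2): Delta=-0.5315 Bond=263.1303
(3,0): Delta=-2.3415 Bond=241.7149
(3,1): Delta=0.8058 Bond=64.0242
(3,2): Delta=0.3781 Bond=117.0732
(3,3): Delta=-0.6536 Bond=398.2385
V0=63.3465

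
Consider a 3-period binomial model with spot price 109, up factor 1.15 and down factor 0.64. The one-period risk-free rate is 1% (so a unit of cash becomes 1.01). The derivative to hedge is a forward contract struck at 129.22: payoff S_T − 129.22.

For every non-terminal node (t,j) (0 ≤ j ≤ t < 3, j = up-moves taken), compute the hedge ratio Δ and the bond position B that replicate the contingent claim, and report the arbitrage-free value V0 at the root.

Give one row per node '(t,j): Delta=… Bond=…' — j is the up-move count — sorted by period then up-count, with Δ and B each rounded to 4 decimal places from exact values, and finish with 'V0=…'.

Under the risk-neutral measure, an up-move has probability p* = (R−d)/(u−d) = 0.7255 and values discount at R = 1.01.
Terminal values V(3,·): V(3,0)=-100.6463, V(3,1)=-77.8766, V(3,2)=-36.9624, V(3,3)=36.5554
Node (2,0) S=44.6464: V=(p*·-77.8766+(1−p*)·-100.6463)/1.01=-83.2942; Δ=(-77.8766−-100.6463)/(51.3434−28.5737)=1.0000; B=V−Δ·S=-127.9406
Node (2,1) S=80.2240: V=(p*·-36.9624+(1−p*)·-77.8766)/1.01=-47.7166; Δ=(-36.9624−-77.8766)/(92.2576−51.3434)=1.0000; B=V−Δ·S=-127.9406
Node (2,2) S=144.1525: V=(p*·36.5554+(1−p*)·-36.9624)/1.01=16.2119; Δ=(36.5554−-36.9624)/(165.7754−92.2576)=1.0000; B=V−Δ·S=-127.9406
Node (1,0) S=69.7600: V=(p*·-47.7166+(1−p*)·-83.2942)/1.01=-56.9139; Δ=(-47.7166−-83.2942)/(80.2240−44.6464)=1.0000; B=V−Δ·S=-126.6739
Node (1,1) S=125.3500: V=(p*·16.2119+(1−p*)·-47.7166)/1.01=-1.3239; Δ=(16.2119−-47.7166)/(144.1525−80.2240)=1.0000; B=V−Δ·S=-126.6739
Node (0,0) S=109.0000: V=(p*·-1.3239+(1−p*)·-56.9139)/1.01=-16.4197; Δ=(-1.3239−-56.9139)/(125.3500−69.7600)=1.0000; B=V−Δ·S=-125.4197
Each (Δ,B) replicates both successor values, so the strategy is self-financing and V0 is arbitrage-free.

(0,0): Delta=1.0000 Bond=-125.4197
(1,0): Delta=1.0000 Bond=-126.6739
(1,1): Delta=1.0000 Bond=-126.6739
(2,0): Delta=1.0000 Bond=-127.9406
(2,1): Delta=1.0000 Bond=-127.9406
(2,2): Delta=1.0000 Bond=-127.9406
V0=-16.4197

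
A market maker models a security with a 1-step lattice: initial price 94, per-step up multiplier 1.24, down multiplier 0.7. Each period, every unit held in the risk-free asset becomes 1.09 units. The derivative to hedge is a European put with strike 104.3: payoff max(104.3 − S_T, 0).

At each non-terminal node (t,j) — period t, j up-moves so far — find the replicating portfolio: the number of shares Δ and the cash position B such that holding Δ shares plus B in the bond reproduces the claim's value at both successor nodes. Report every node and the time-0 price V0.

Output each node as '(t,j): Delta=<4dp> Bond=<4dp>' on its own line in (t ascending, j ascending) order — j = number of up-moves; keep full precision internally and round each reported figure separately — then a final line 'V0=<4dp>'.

(0,0): Delta=-0.7585 Bond=81.1077
V0=9.8114

The replicating-portfolio and risk-neutral prices coincide; use p* = (1.09−0.7)/(1.24−0.7) = 0.7222 for the latter.
Terminal payoffs: V(1,0)=38.5000, V(1,1)=0.0000
  t=0,j=0: stock 94.0000 → up 116.5600 (V=0.0000), down 65.8000 (V=38.5000). Price 9.8114; hedge Δ=-0.7585, bond B=81.1077.
Root portfolio cost Δ·94+B reproduces V0=9.8114.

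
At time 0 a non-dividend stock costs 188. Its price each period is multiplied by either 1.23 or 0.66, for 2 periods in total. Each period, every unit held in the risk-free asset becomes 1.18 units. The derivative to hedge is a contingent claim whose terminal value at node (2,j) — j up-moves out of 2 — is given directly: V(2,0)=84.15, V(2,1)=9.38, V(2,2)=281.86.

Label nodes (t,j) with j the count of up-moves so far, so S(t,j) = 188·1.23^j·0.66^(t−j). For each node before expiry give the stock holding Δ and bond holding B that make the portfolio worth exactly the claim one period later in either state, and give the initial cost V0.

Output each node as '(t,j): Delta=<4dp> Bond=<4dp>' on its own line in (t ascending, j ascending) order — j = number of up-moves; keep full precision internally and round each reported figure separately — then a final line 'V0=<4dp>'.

(0,0): Delta=1.9140 Bond=-189.8121
(1,0): Delta=-1.0572 Bond=144.6829
(1,1): Delta=2.0673 Bond=-259.4264
V0=170.0147

Under the risk-neutral measure, an up-move has probability p* = (R−d)/(u−d) = 0.9123 and values discount at R = 1.18.
Terminal values V(2,·): V(2,0)=84.1500, V(2,1)=9.3800, V(2,2)=281.8600
(1,0): S=124.0800. Δ = (V_up−V_dn)/(S_up−S_dn) = (9.3800−84.1500)/(152.6184−81.8928) = -1.0572. V = [p*·9.3800 + (1−p*)·84.1500]/1.18 = 13.5074. B = V − Δ·S = 144.6829.
(1,1): S=231.2400. Δ = (V_up−V_dn)/(S_up−S_dn) = (281.8600−9.3800)/(284.4252−152.6184) = 2.0673. V = [p*·281.8600 + (1−p*)·9.3800]/1.18 = 218.6087. B = V − Δ·S = -259.4264.
(0,0): S=188.0000. Δ = (V_up−V_dn)/(S_up−S_dn) = (218.6087−13.5074)/(231.2400−124.0800) = 1.9140. V = [p*·218.6087 + (1−p*)·13.5074]/1.18 = 170.0147. B = V − Δ·S = -189.8121.
The time-0 hedge costs 170.0147, which is the no-arbitrage price.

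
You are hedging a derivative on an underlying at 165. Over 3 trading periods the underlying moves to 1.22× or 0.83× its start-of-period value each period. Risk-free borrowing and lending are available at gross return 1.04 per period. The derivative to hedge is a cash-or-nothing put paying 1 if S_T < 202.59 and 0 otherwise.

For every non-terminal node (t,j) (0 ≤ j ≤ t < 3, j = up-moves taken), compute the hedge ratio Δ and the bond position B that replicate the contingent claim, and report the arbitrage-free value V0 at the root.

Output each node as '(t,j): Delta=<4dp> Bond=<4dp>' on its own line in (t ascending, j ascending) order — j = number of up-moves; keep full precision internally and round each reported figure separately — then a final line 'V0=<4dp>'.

The replicating-portfolio and risk-neutral prices coincide; use p* = (1.04−0.83)/(1.22−0.83) = 0.5385 for the latter.
Terminal values V(3,·): V(3,0)=1.0000, V(3,1)=1.0000, V(3,2)=0.0000, V(3,3)=0.0000
Node (2,0) S=113.6685: V=(p*·1.0000+(1−p*)·1.0000)/1.04=0.9615; Δ=(1.0000−1.0000)/(138.6756−94.3449)=0.0000; B=V−Δ·S=0.9615
Node (2,1) S=167.0790: V=(p*·0.0000+(1−p*)·1.0000)/1.04=0.4438; Δ=(0.0000−1.0000)/(203.8364−138.6756)=-0.0153; B=V−Δ·S=3.0079
Node (2,2) S=245.5860: V=(p*·0.0000+(1−p*)·0.0000)/1.04=0.0000; Δ=(0.0000−0.0000)/(299.6149−203.8364)=0.0000; B=V−Δ·S=0.0000
Node (1,0) S=136.9500: V=(p*·0.4438+(1−p*)·0.9615)/1.04=0.6565; Δ=(0.4438−0.9615)/(167.0790−113.6685)=-0.0097; B=V−Δ·S=1.9841
Node (1,1) S=201.3000: V=(p*·0.0000+(1−p*)·0.4438)/1.04=0.1969; Δ=(0.0000−0.4438)/(245.5860−167.0790)=-0.0057; B=V−Δ·S=1.3349
Node (0,0) S=165.0000: V=(p*·0.1969+(1−p*)·0.6565)/1.04=0.3933; Δ=(0.1969−0.6565)/(201.3000−136.9500)=-0.0071; B=V−Δ·S=1.5716
Each (Δ,B) replicates both successor values, so the strategy is self-financing and V0 is arbitrage-free.

(0,0): Delta=-0.0071 Bond=1.5716
(1,0): Delta=-0.0097 Bond=1.9841
(1,1): Delta=-0.0057 Bond=1.3349
(2,0): Delta=0.0000 Bond=0.9615
(2,1): Delta=-0.0153 Bond=3.0079
(2,2): Delta=0.0000 Bond=0.0000
V0=0.3933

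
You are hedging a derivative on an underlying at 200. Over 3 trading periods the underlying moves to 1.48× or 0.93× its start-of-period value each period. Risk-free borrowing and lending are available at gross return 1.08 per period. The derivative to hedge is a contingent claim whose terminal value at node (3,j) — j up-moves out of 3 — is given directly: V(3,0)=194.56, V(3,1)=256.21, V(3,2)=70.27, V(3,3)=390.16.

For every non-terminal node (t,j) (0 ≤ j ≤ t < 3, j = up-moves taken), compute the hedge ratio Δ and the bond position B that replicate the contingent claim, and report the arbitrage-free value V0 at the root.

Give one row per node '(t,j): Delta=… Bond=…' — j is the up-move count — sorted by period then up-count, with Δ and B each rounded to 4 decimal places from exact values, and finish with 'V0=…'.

Risk-neutral probability p* = (R−d)/(u−d) = (1.08−0.93)/(1.48−0.93) = 0.2727.
At expiry t=3: V(3,0)=194.5600, V(3,1)=256.2100, V(3,2)=70.2700, V(3,3)=390.1600
  t=2,j=0: stock 172.9800 → up 256.0104 (V=256.2100), down 160.8714 (V=194.5600). Price 195.7163; hedge Δ=0.6480, bond B=83.6254.
  t=2,j=1: stock 275.2800 → up 407.4144 (V=70.2700), down 256.0104 (V=256.2100). Price 190.2769; hedge Δ=-1.2281, bond B=528.3497.
  t=2,j=2: stock 438.0800 → up 648.3584 (V=390.1600), down 407.4144 (V=70.2700). Price 145.8451; hedge Δ=1.3277, bond B=-435.7731.
  t=1,j=0: stock 186.0000 → up 275.2800 (V=190.2769), down 172.9800 (V=195.7163). Price 179.8452; hedge Δ=-0.0532, bond B=189.7350.
  t=1,j=1: stock 296.0000 → up 438.0800 (V=145.8451), down 275.2800 (V=190.2769). Price 164.9622; hedge Δ=-0.2729, bond B=245.7473.
  t=0,j=0: stock 200.0000 → up 296.0000 (V=164.9622), down 186.0000 (V=179.8452). Price 162.7650; hedge Δ=-0.1353, bond B=189.8251.
Root portfolio cost Δ·200+B reproduces V0=162.7650.

(0,0): Delta=-0.1353 Bond=189.8251
(1,0): Delta=-0.0532 Bond=189.7350
(1,1): Delta=-0.2729 Bond=245.7473
(2,0): Delta=0.6480 Bond=83.6254
(2,1): Delta=-1.2281 Bond=528.3497
(2,2): Delta=1.3277 Bond=-435.7731
V0=162.7650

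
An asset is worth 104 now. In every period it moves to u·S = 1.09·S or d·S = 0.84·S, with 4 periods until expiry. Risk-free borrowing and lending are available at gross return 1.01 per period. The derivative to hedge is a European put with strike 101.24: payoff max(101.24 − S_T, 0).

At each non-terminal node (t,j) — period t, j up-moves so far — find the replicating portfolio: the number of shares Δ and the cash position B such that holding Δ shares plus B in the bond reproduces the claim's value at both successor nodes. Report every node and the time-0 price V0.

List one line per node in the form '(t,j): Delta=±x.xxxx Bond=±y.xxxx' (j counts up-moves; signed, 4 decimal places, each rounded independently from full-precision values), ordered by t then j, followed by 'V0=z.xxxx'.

(0,0): Delta=-0.4077 Bond=49.6512
(1,0): Delta=-0.7531 Bond=80.3271
(1,1): Delta=-0.2824 Bond=35.9456
(2,0): Delta=-1.0000 Bond=99.2452
(2,1): Delta=-0.6636 Bond=72.6058
(2,2): Delta=-0.1441 Bond=19.2223
(3,0): Delta=-1.0000 Bond=100.2376
(3,1): Delta=-1.0000 Bond=100.2376
(3,2): Delta=-0.5416 Bond=60.6704
(3,3): Delta=0.0000 Bond=0.0000
V0=7.2519

Under the risk-neutral measure, an up-move has probability p* = (R−d)/(u−d) = 0.6800 and values discount at R = 1.01.
Payoff layer (t=4): V(4,0)=49.4614, V(4,1)=34.0511, V(4,2)=14.0544, V(4,3)=0.0000, V(4,4)=0.0000
(3,0): S=61.6412. Δ = (V_up−V_dn)/(S_up−S_dn) = (34.0511−49.4614)/(67.1889−51.7786) = -1.0000. V = [p*·34.0511 + (1−p*)·49.4614]/1.01 = 38.5964. B = V − Δ·S = 100.2376.
(3,1): S=79.9868. Δ = (V_up−V_dn)/(S_up−S_dn) = (14.0544−34.0511)/(87.1856−67.1889) = -1.0000. V = [p*·14.0544 + (1−p*)·34.0511]/1.01 = 20.2508. B = V − Δ·S = 100.2376.
(3,2): S=103.7924. Δ = (V_up−V_dn)/(S_up−S_dn) = (0.0000−14.0544)/(113.1337−87.1856) = -0.5416. V = [p*·0.0000 + (1−p*)·14.0544]/1.01 = 4.4529. B = V − Δ·S = 60.6704.
(3,3): S=134.6830. Δ = (V_up−V_dn)/(S_up−S_dn) = (0.0000−0.0000)/(146.8045−113.1337) = 0.0000. V = [p*·0.0000 + (1−p*)·0.0000]/1.01 = 0.0000. B = V − Δ·S = 0.0000.
(2,0): S=73.3824. Δ = (V_up−V_dn)/(S_up−S_dn) = (20.2508−38.5964)/(79.9868−61.6412) = -1.0000. V = [p*·20.2508 + (1−p*)·38.5964]/1.01 = 25.8628. B = V − Δ·S = 99.2452.
(2,1): S=95.2224. Δ = (V_up−V_dn)/(S_up−S_dn) = (4.4529−20.2508)/(103.7924−79.9868) = -0.6636. V = [p*·4.4529 + (1−p*)·20.2508]/1.01 = 9.4141. B = V − Δ·S = 72.6058.
(2,2): S=123.5624. Δ = (V_up−V_dn)/(S_up−S_dn) = (0.0000−4.4529)/(134.6830−103.7924) = -0.1441. V = [p*·0.0000 + (1−p*)·4.4529]/1.01 = 1.4108. B = V − Δ·S = 19.2223.
(1,0): S=87.3600. Δ = (V_up−V_dn)/(S_up−S_dn) = (9.4141−25.8628)/(95.2224−73.3824) = -0.7531. V = [p*·9.4141 + (1−p*)·25.8628]/1.01 = 14.5323. B = V − Δ·S = 80.3271.
(1,1): S=113.3600. Δ = (V_up−V_dn)/(S_up−S_dn) = (1.4108−9.4141)/(123.5624−95.2224) = -0.2824. V = [p*·1.4108 + (1−p*)·9.4141]/1.01 = 3.9325. B = V − Δ·S = 35.9456.
(0,0): S=104.0000. Δ = (V_up−V_dn)/(S_up−S_dn) = (3.9325−14.5323)/(113.3600−87.3600) = -0.4077. V = [p*·3.9325 + (1−p*)·14.5323]/1.01 = 7.2519. B = V − Δ·S = 49.6512.
Each (Δ,B) replicates both successor values, so the strategy is self-financing and V0 is arbitrage-free.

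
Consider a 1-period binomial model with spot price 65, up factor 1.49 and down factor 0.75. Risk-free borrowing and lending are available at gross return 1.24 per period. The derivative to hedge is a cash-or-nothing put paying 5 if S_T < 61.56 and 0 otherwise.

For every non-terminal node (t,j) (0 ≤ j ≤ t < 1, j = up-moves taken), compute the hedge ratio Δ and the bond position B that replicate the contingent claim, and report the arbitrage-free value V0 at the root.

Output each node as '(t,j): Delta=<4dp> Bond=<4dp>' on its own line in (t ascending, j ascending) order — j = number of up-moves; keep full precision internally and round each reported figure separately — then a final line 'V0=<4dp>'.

(0,0): Delta=-0.1040 Bond=8.1190
V0=1.3622

Risk-neutral probability p* = (R−d)/(u−d) = (1.24−0.75)/(1.49−0.75) = 0.6622.
At expiry t=1: V(1,0)=5.0000, V(1,1)=0.0000
  t=0,j=0: stock 65.0000 → up 96.8500 (V=0.0000), down 48.7500 (V=5.0000). Price 1.3622; hedge Δ=-0.1040, bond B=8.1190.
Root portfolio cost Δ·65+B reproduces V0=1.3622.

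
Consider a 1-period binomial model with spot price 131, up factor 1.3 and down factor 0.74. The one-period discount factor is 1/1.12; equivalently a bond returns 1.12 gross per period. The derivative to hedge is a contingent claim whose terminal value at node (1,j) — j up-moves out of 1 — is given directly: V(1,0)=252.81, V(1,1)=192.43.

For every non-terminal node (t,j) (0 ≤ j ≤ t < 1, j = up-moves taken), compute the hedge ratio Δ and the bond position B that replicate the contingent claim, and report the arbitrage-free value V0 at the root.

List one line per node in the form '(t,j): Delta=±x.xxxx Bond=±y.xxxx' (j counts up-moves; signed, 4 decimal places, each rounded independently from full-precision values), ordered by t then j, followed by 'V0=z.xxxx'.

Under the risk-neutral measure, an up-move has probability p* = (R−d)/(u−d) = 0.6786 and values discount at R = 1.12.
At expiry t=1: V(1,0)=252.8100, V(1,1)=192.4300
  t=0,j=0: stock 131.0000 → up 170.3000 (V=192.4300), down 96.9400 (V=252.8100). Price 189.1409; hedge Δ=-0.8231, bond B=296.9624.
Self-financing check: at every node Δ·S+B equals the discounted successor values.

(0,0): Delta=-0.8231 Bond=296.9624
V0=189.1409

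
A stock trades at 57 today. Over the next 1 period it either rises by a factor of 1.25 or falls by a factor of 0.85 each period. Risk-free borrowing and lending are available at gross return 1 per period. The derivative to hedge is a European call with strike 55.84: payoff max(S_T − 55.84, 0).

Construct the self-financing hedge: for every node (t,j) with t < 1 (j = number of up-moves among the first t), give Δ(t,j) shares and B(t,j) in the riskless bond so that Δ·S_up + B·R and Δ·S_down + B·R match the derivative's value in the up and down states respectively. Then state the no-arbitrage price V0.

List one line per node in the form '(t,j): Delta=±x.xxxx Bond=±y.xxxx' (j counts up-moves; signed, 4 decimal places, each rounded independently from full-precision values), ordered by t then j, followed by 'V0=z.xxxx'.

(0,0): Delta=0.6759 Bond=-32.7462
V0=5.7787

Since d<R<u, set p* = (R−d)/(u−d) = 0.3750; price each node as the discounted p*-expectation of its children.
Payoff layer (t=1): V(1,0)=0.0000, V(1,1)=15.4100
  t=0,j=0: stock 57.0000 → up 71.2500 (V=15.4100), down 48.4500 (V=0.0000). Price 5.7787; hedge Δ=0.6759, bond B=-32.7462.
The time-0 hedge costs 5.7787, which is the no-arbitrage price.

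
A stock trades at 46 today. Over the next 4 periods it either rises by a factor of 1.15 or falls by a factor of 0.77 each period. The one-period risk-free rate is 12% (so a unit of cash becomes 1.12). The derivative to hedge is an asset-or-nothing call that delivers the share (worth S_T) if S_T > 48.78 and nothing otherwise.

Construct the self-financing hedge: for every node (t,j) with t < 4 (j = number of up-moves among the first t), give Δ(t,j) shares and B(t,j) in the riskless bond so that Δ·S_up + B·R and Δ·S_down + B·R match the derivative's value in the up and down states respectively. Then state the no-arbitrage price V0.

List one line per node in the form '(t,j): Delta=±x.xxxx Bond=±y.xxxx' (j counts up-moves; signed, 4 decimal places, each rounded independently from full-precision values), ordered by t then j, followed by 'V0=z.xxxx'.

Since d<R<u, set p* = (R−d)/(u−d) = 0.9211; price each node as the discounted p*-expectation of its children.
Terminal values V(4,·): V(4,0)=0.0000, V(4,1)=0.0000, V(4,2)=0.0000, V(4,3)=53.8694, V(4,4)=80.4543
Node (3,0) S=21.0005: V=(p*·0.0000+(1−p*)·0.0000)/1.12=0.0000; Δ=(0.0000−0.0000)/(24.1506−16.1704)=0.0000; B=V−Δ·S=0.0000
Node (3,1) S=31.3644: V=(p*·0.0000+(1−p*)·0.0000)/1.12=0.0000; Δ=(0.0000−0.0000)/(36.0691−24.1506)=0.0000; B=V−Δ·S=0.0000
Node (3,2) S=46.8429: V=(p*·53.8694+(1−p*)·0.0000)/1.12=44.3005; Δ=(53.8694−0.0000)/(53.8694−36.0691)=3.0263; B=V−Δ·S=-97.4611
Node (3,3) S=69.9602: V=(p*·80.4543+(1−p*)·53.8694)/1.12=69.9602; Δ=(80.4543−53.8694)/(80.4543−53.8694)=1.0000; B=V−Δ·S=0.0000
Node (2,0) S=27.2734: V=(p*·0.0000+(1−p*)·0.0000)/1.12=0.0000; Δ=(0.0000−0.0000)/(31.3644−21.0005)=0.0000; B=V−Δ·S=0.0000
Node (2,1) S=40.7330: V=(p*·44.3005+(1−p*)·0.0000)/1.12=36.4313; Δ=(44.3005−0.0000)/(46.8429−31.3644)=2.8621; B=V−Δ·S=-80.1489
Node (2,2) S=60.8350: V=(p*·69.9602+(1−p*)·44.3005)/1.12=60.6558; Δ=(69.9602−44.3005)/(69.9602−46.8429)=1.1100; B=V−Δ·S=-6.8699
Node (1,0) S=35.4200: V=(p*·36.4313+(1−p*)·0.0000)/1.12=29.9600; Δ=(36.4313−0.0000)/(40.7330−27.2734)=2.7067; B=V−Δ·S=-65.9119
Node (1,1) S=52.9000: V=(p*·60.6558+(1−p*)·36.4313)/1.12=52.4494; Δ=(60.6558−36.4313)/(60.8350−40.7330)=1.2051; B=V−Δ·S=-11.2992
Node (0,0) S=46.0000: V=(p*·52.4494+(1−p*)·29.9600)/1.12=45.2446; Δ=(52.4494−29.9600)/(52.9000−35.4200)=1.2866; B=V−Δ·S=-13.9381
The time-0 hedge costs 45.2446, which is the no-arbitrage price.

(0,0): Delta=1.2866 Bond=-13.9381
(1,0): Delta=2.7067 Bond=-65.9119
(1,1): Delta=1.2051 Bond=-11.2992
(2,0): Delta=0.0000 Bond=0.0000
(2,1): Delta=2.8621 Bond=-80.1489
(2,2): Delta=1.1100 Bond=-6.8699
(3,0): Delta=0.0000 Bond=0.0000
(3,1): Delta=0.0000 Bond=0.0000
(3,2): Delta=3.0263 Bond=-97.4611
(3,3): Delta=1.0000 Bond=0.0000
V0=45.2446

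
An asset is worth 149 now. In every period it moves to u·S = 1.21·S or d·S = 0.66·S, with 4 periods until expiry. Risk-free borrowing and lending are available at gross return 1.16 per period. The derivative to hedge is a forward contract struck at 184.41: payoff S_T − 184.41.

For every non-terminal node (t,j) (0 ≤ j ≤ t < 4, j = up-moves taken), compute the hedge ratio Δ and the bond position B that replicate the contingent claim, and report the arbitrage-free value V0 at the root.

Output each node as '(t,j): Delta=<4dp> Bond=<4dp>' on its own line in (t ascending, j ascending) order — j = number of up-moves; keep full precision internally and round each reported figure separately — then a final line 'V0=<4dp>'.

(0,0): Delta=1.0000 Bond=-101.8480
(1,0): Delta=1.0000 Bond=-118.1437
(1,1): Delta=1.0000 Bond=-118.1437
(2,0): Delta=1.0000 Bond=-137.0467
(2,1): Delta=1.0000 Bond=-137.0467
(2,2): Delta=1.0000 Bond=-137.0467
(3,0): Delta=1.0000 Bond=-158.9741
(3,1): Delta=1.0000 Bond=-158.9741
(3,2): Delta=1.0000 Bond=-158.9741
(3,3): Delta=1.0000 Bond=-158.9741
V0=47.1520

No-arbitrage ⇒ martingale measure with p* = (R−d)/(u−d) = 0.9091.
Payoff layer (t=4): V(4,0)=-156.1376, V(4,1)=-132.5773, V(4,2)=-89.3835, V(4,3)=-10.1947, V(4,4)=134.9847
  t=3,j=0: stock 42.8369 → up 51.8327 (V=-132.5773), down 28.2724 (V=-156.1376). Price -116.1372; hedge Δ=1.0000, bond B=-158.9741.
  t=3,j=1: stock 78.5343 → up 95.0265 (V=-89.3835), down 51.8327 (V=-132.5773). Price -80.4398; hedge Δ=1.0000, bond B=-158.9741.
  t=3,j=2: stock 143.9796 → up 174.2153 (V=-10.1947), down 95.0265 (V=-89.3835). Price -14.9945; hedge Δ=1.0000, bond B=-158.9741.
  t=3,j=3: stock 263.9626 → up 319.3947 (V=134.9847), down 174.2153 (V=-10.1947). Price 104.9885; hedge Δ=1.0000, bond B=-158.9741.
  t=2,j=0: stock 64.9044 → up 78.5343 (V=-80.4398), down 42.8369 (V=-116.1372). Price -72.1423; hedge Δ=1.0000, bond B=-137.0467.
  t=2,j=1: stock 118.9914 → up 143.9796 (V=-14.9945), down 78.5343 (V=-80.4398). Price -18.0553; hedge Δ=1.0000, bond B=-137.0467.
  t=2,j=2: stock 218.1509 → up 263.9626 (V=104.9885), down 143.9796 (V=-14.9945). Price 81.1042; hedge Δ=1.0000, bond B=-137.0467.
  t=1,j=0: stock 98.3400 → up 118.9914 (V=-18.0553), down 64.9044 (V=-72.1423). Price -19.8037; hedge Δ=1.0000, bond B=-118.1437.
  t=1,j=1: stock 180.2900 → up 218.1509 (V=81.1042), down 118.9914 (V=-18.0553). Price 62.1463; hedge Δ=1.0000, bond B=-118.1437.
  t=0,j=0: stock 149.0000 → up 180.2900 (V=62.1463), down 98.3400 (V=-19.8037). Price 47.1520; hedge Δ=1.0000, bond B=-101.8480.
Root portfolio cost Δ·149+B reproduces V0=47.1520.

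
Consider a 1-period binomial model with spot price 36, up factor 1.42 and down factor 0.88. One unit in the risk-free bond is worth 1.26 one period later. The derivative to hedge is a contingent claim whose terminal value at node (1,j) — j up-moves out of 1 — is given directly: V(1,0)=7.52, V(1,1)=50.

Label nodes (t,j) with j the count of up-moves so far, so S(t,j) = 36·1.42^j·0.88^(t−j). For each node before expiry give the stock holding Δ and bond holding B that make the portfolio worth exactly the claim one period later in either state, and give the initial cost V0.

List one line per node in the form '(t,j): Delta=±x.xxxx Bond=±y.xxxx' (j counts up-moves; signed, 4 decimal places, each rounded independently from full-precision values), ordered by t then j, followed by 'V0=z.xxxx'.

(0,0): Delta=2.1852 Bond=-48.9735
V0=29.6931

No-arbitrage ⇒ martingale measure with p* = (R−d)/(u−d) = 0.7037.
Terminal payoffs: V(1,0)=7.5200, V(1,1)=50.0000
(0,0): S=36.0000. Δ = (V_up−V_dn)/(S_up−S_dn) = (50.0000−7.5200)/(51.1200−31.6800) = 2.1852. V = [p*·50.0000 + (1−p*)·7.5200]/1.26 = 29.6931. B = V − Δ·S = -48.9735.
Root portfolio cost Δ·36+B reproduces V0=29.6931.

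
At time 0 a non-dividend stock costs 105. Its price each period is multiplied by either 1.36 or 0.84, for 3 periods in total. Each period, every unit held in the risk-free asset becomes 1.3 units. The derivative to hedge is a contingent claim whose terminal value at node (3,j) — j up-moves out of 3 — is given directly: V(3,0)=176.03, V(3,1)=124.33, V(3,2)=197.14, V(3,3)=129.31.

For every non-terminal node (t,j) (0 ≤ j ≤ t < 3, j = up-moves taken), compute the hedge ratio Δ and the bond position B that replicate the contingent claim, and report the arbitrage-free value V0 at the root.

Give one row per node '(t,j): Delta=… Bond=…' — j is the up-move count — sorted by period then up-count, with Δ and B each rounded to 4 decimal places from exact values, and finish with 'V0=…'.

Risk-neutral probability p* = (R−d)/(u−d) = (1.3−0.84)/(1.36−0.84) = 0.8846.
At expiry t=3: V(3,0)=176.0300, V(3,1)=124.3300, V(3,2)=197.1400, V(3,3)=129.3100
(2,0): S=74.0880. Δ = (V_up−V_dn)/(S_up−S_dn) = (124.3300−176.0300)/(100.7597−62.2339) = -1.3420. V = [p*·124.3300 + (1−p*)·176.0300]/1.3 = 100.2272. B = V − Δ·S = 199.6503.
(2,1): S=119.9520. Δ = (V_up−V_dn)/(S_up−S_dn) = (197.1400−124.3300)/(163.1347−100.7597) = 1.1673. V = [p*·197.1400 + (1−p*)·124.3300]/1.3 = 145.1837. B = V − Δ·S = 5.1645.
(2,2): S=194.2080. Δ = (V_up−V_dn)/(S_up−S_dn) = (129.3100−197.1400)/(264.1229−163.1347) = -0.6717. V = [p*·129.3100 + (1−p*)·197.1400]/1.3 = 105.4896. B = V − Δ·S = 235.9320.
(1,0): S=88.2000. Δ = (V_up−V_dn)/(S_up−S_dn) = (145.1837−100.2272)/(119.9520−74.0880) = 0.9802. V = [p*·145.1837 + (1−p*)·100.2272]/1.3 = 107.6896. B = V − Δ·S = 21.2347.
(1,1): S=142.8000. Δ = (V_up−V_dn)/(S_up−S_dn) = (105.4896−145.1837)/(194.2080−119.9520) = -0.5346. V = [p*·105.4896 + (1−p*)·145.1837]/1.3 = 84.6690. B = V − Δ·S = 161.0038.
(0,0): S=105.0000. Δ = (V_up−V_dn)/(S_up−S_dn) = (84.6690−107.6896)/(142.8000−88.2000) = -0.4216. V = [p*·84.6690 + (1−p*)·107.6896]/1.3 = 67.1733. B = V − Δ·S = 111.4435.
Check: Δ(0,0)·S0 + B(0,0) = 67.1733 = V0.

(0,0): Delta=-0.4216 Bond=111.4435
(1,0): Delta=0.9802 Bond=21.2347
(1,1): Delta=-0.5346 Bond=161.0038
(2,0): Delta=-1.3420 Bond=199.6503
(2,1): Delta=1.1673 Bond=5.1645
(2,2): Delta=-0.6717 Bond=235.9320
V0=67.1733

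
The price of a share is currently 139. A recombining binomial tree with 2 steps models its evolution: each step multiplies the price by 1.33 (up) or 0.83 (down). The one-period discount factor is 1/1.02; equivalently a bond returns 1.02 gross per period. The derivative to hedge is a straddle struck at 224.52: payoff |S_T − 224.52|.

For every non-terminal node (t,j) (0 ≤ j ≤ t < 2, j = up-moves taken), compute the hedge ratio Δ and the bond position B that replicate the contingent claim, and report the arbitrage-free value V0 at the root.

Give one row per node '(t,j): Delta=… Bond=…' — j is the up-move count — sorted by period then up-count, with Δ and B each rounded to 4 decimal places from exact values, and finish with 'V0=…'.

(0,0): Delta=-0.7710 Bond=189.9038
(1,0): Delta=-1.0000 Bond=220.1176
(1,1): Delta=-0.5379 Bond=150.6024
V0=82.7300

No-arbitrage ⇒ martingale measure with p* = (R−d)/(u−d) = 0.3800.
Terminal values V(2,·): V(2,0)=128.7629, V(2,1)=71.0779, V(2,2)=21.3571
(1,0): S=115.3700. Δ = (V_up−V_dn)/(S_up−S_dn) = (71.0779−128.7629)/(153.4421−95.7571) = -1.0000. V = [p*·71.0779 + (1−p*)·128.7629]/1.02 = 104.7476. B = V − Δ·S = 220.1176.
(1,1): S=184.8700. Δ = (V_up−V_dn)/(S_up−S_dn) = (21.3571−71.0779)/(245.8771−153.4421) = -0.5379. V = [p*·21.3571 + (1−p*)·71.0779]/1.02 = 51.1608. B = V − Δ·S = 150.6024.
(0,0): S=139.0000. Δ = (V_up−V_dn)/(S_up−S_dn) = (51.1608−104.7476)/(184.8700−115.3700) = -0.7710. V = [p*·51.1608 + (1−p*)·104.7476]/1.02 = 82.7300. B = V − Δ·S = 189.9038.
Root portfolio cost Δ·139+B reproduces V0=82.7300.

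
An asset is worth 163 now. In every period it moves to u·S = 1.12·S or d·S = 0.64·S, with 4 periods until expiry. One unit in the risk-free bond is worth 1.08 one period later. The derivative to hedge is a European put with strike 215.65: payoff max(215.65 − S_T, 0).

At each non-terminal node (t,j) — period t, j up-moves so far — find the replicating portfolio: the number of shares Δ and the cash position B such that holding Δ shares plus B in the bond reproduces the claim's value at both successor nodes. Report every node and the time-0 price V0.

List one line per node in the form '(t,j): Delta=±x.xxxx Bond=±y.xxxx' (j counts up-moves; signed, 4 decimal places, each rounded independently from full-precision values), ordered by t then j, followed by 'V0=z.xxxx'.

(0,0): Delta=-0.6809 Bond=127.6847
(1,0): Delta=-1.0000 Bond=171.1899
(1,1): Delta=-0.6643 Bond=134.8730
(2,0): Delta=-1.0000 Bond=184.8851
(2,1): Delta=-1.0000 Bond=184.8851
(2,2): Delta=-0.6469 Bond=142.0972
(3,0): Delta=-1.0000 Bond=199.6759
(3,1): Delta=-1.0000 Bond=199.6759
(3,2): Delta=-1.0000 Bond=199.6759
(3,3): Delta=-0.6285 Bond=149.2640
V0=16.7010

Since d<R<u, set p* = (R−d)/(u−d) = 0.9167; price each node as the discounted p*-expectation of its children.
Terminal values V(4,·): V(4,0)=188.3031, V(4,1)=167.7930, V(4,2)=131.9002, V(4,3)=69.0879, V(4,4)=0.0000
  t=3,j=0: stock 42.7295 → up 47.8570 (V=167.7930), down 27.3469 (V=188.3031). Price 156.9465; hedge Δ=-1.0000, bond B=199.6759.
  t=3,j=1: stock 74.7766 → up 83.7498 (V=131.9002), down 47.8570 (V=167.7930). Price 124.8993; hedge Δ=-1.0000, bond B=199.6759.
  t=3,j=2: stock 130.8590 → up 146.5621 (V=69.0879), down 83.7498 (V=131.9002). Price 68.8169; hedge Δ=-1.0000, bond B=199.6759.
  t=3,j=3: stock 229.0033 → up 256.4837 (V=0.0000), down 146.5621 (V=69.0879). Price 5.3309; hedge Δ=-0.6285, bond B=149.2640.
  t=2,j=0: stock 66.7648 → up 74.7766 (V=124.8993), down 42.7295 (V=156.9465). Price 118.1203; hedge Δ=-1.0000, bond B=184.8851.
  t=2,j=1: stock 116.8384 → up 130.8590 (V=68.8169), down 74.7766 (V=124.8993). Price 68.0467; hedge Δ=-1.0000, bond B=184.8851.
  t=2,j=2: stock 204.4672 → up 229.0033 (V=5.3309), down 130.8590 (V=68.8169). Price 9.8346; hedge Δ=-0.6469, bond B=142.0972.
  t=1,j=0: stock 104.3200 → up 116.8384 (V=68.0467), down 66.7648 (V=118.1203). Price 66.8699; hedge Δ=-1.0000, bond B=171.1899.
  t=1,j=1: stock 182.5600 → up 204.4672 (V=9.8346), down 116.8384 (V=68.0467). Price 13.5978; hedge Δ=-0.6643, bond B=134.8730.
  t=0,j=0: stock 163.0000 → up 182.5600 (V=13.5978), down 104.3200 (V=66.8699). Price 16.7010; hedge Δ=-0.6809, bond B=127.6847.
Each (Δ,B) replicates both successor values, so the strategy is self-financing and V0 is arbitrage-free.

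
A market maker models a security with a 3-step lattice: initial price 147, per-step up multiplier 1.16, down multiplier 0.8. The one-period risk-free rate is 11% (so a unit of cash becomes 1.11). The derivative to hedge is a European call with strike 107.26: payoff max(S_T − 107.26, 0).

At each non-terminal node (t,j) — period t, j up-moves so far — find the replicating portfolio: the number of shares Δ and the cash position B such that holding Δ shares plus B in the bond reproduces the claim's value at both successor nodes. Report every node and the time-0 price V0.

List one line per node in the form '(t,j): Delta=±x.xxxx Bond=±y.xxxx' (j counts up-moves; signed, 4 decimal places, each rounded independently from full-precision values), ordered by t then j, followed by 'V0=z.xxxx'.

(0,0): Delta=0.9905 Bond=-76.9734
(1,0): Delta=0.9054 Bond=-75.4328
(1,1): Delta=1.0000 Bond=-87.0546
(2,0): Delta=0.0553 Bond=-3.7493
(2,1): Delta=1.0000 Bond=-96.6306
(2,2): Delta=1.0000 Bond=-96.6306
V0=68.6351

Since d<R<u, set p* = (R−d)/(u−d) = 0.8611; price each node as the discounted p*-expectation of its children.
Terminal payoffs: V(3,0)=0.0000, V(3,1)=1.8728, V(3,2)=50.9826, V(3,3)=122.1917
(2,0): S=94.0800. Δ = (V_up−V_dn)/(S_up−S_dn) = (1.8728−0.0000)/(109.1328−75.2640) = 0.0553. V = [p*·1.8728 + (1−p*)·0.0000]/1.11 = 1.4529. B = V − Δ·S = -3.7493.
(2,1): S=136.4160. Δ = (V_up−V_dn)/(S_up−S_dn) = (50.9826−1.8728)/(158.2426−109.1328) = 1.0000. V = [p*·50.9826 + (1−p*)·1.8728]/1.11 = 39.7854. B = V − Δ·S = -96.6306.
(2,2): S=197.8032. Δ = (V_up−V_dn)/(S_up−S_dn) = (122.1917−50.9826)/(229.4517−158.2426) = 1.0000. V = [p*·122.1917 + (1−p*)·50.9826]/1.11 = 101.1726. B = V − Δ·S = -96.6306.
(1,0): S=117.6000. Δ = (V_up−V_dn)/(S_up−S_dn) = (39.7854−1.4529)/(136.4160−94.0800) = 0.9054. V = [p*·39.7854 + (1−p*)·1.4529]/1.11 = 31.0463. B = V − Δ·S = -75.4328.
(1,1): S=170.5200. Δ = (V_up−V_dn)/(S_up−S_dn) = (101.1726−39.7854)/(197.8032−136.4160) = 1.0000. V = [p*·101.1726 + (1−p*)·39.7854]/1.11 = 83.4654. B = V − Δ·S = -87.0546.
(0,0): S=147.0000. Δ = (V_up−V_dn)/(S_up−S_dn) = (83.4654−31.0463)/(170.5200−117.6000) = 0.9905. V = [p*·83.4654 + (1−p*)·31.0463]/1.11 = 68.6351. B = V − Δ·S = -76.9734.
Root portfolio cost Δ·147+B reproduces V0=68.6351.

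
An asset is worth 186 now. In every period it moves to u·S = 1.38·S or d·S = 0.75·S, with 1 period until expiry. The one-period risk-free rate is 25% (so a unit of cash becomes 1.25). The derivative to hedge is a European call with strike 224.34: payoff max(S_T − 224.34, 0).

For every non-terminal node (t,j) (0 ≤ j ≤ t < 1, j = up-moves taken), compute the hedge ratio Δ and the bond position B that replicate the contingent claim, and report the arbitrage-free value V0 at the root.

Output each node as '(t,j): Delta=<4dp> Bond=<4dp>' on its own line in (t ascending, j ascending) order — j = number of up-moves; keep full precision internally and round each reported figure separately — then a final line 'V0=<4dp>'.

(0,0): Delta=0.2760 Bond=-30.8000
V0=20.5333

Risk-neutral probability p* = (R−d)/(u−d) = (1.25−0.75)/(1.38−0.75) = 0.7937.
Terminal values V(1,·): V(1,0)=0.0000, V(1,1)=32.3400
Node (0,0) S=186.0000: V=(p*·32.3400+(1−p*)·0.0000)/1.25=20.5333; Δ=(32.3400−0.0000)/(256.6800−139.5000)=0.2760; B=V−Δ·S=-30.8000
Root portfolio cost Δ·186+B reproduces V0=20.5333.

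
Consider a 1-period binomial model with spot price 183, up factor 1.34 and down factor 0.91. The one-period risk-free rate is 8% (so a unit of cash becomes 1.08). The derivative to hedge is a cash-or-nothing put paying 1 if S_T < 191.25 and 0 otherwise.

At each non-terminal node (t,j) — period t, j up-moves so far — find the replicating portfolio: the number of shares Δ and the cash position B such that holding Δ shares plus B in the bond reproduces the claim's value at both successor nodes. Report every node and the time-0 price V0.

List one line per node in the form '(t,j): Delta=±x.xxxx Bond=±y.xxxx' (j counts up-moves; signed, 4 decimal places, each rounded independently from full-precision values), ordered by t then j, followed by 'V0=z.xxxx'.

(0,0): Delta=-0.0127 Bond=2.8854
V0=0.5599

Since d<R<u, set p* = (R−d)/(u−d) = 0.3953; price each node as the discounted p*-expectation of its children.
Terminal payoffs: V(1,0)=1.0000, V(1,1)=0.0000
Node (0,0) S=183.0000: V=(p*·0.0000+(1−p*)·1.0000)/1.08=0.5599; Δ=(0.0000−1.0000)/(245.2200−166.5300)=-0.0127; B=V−Δ·S=2.8854
Each (Δ,B) replicates both successor values, so the strategy is self-financing and V0 is arbitrage-free.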